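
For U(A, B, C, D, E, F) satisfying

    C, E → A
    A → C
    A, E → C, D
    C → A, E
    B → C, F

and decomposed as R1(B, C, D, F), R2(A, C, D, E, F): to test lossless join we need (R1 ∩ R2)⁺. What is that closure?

A, C, D, E, F

R1 ∩ R2 = {C, D, F}.
C → A, E applies, adding A, E
Closure: {A, C, D, E, F}.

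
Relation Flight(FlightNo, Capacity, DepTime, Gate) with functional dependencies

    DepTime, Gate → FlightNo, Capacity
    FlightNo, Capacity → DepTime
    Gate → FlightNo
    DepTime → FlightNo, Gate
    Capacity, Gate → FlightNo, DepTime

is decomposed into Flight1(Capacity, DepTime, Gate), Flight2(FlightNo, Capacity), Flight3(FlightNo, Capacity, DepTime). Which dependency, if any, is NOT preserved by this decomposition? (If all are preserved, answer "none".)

Check Gate → FlightNo: no single fragment contains all of {FlightNo, Gate}, and the restricted closure of {Gate} across the fragments never reaches {FlightNo}.
DepTime, Gate → FlightNo, Capacity is preserved.
FlightNo, Capacity → DepTime is preserved.
DepTime → FlightNo, Gate is preserved.
Capacity, Gate → FlightNo, DepTime is preserved.

Gate → FlightNo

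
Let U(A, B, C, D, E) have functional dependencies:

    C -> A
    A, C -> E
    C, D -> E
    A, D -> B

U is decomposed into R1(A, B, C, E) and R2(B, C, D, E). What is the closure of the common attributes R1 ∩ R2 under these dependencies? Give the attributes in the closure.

R1 ∩ R2 = {B, C, E}.
C → A applies, adding A
Closure: {A, B, C, E}.

A, B, C, E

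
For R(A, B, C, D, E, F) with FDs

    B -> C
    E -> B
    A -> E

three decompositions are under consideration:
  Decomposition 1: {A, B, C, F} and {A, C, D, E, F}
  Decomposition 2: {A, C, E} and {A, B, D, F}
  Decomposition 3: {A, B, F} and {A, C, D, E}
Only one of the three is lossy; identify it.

Decomposition 3

Decomposition 1: common = {A, C, F}, closure = {A, B, C, E, F} → lossless.
Decomposition 2: common = {A}, closure = {A, B, C, E} → lossless.
Decomposition 3: common = {A}, closure = {A, B, C, E} → lossy.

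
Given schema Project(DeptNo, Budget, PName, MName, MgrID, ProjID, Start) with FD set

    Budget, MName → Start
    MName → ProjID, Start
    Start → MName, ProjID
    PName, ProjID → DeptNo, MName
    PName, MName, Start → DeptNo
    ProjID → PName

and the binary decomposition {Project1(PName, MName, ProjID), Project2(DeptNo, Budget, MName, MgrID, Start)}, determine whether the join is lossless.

Common attributes: Project1 ∩ Project2 = {MName}.
Closure of {MName}: MName → ProjID, Start applies, adding ProjID, Start; ProjID → PName applies, adding PName; PName, ProjID → DeptNo, MName applies, adding DeptNo. So (MName)⁺ = {DeptNo, PName, MName, ProjID, Start}.
This closure contains every attribute of Project1, so Project1 ∩ Project2 → Project1. The join is lossless.

Yes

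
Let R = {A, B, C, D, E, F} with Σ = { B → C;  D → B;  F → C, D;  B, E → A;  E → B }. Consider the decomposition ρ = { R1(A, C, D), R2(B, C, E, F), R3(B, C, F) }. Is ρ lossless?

No

Chase test. Columns are A, B, C, D, E, F; row i has aⱼ where attribute j ∈ Ri, else bᵢⱼ.
Initial tableau (one row per fragment):
  row 1: a1 b12 a3 a4 b15 b16
  row 2: b21 a2 a3 b24 a5 a6
  row 3: b31 a2 a3 b34 b35 a6
Rows 2 and 3 agree on F; apply F→C, D and equate their C, D entries.
No row becomes fully distinguished — the join is lossy.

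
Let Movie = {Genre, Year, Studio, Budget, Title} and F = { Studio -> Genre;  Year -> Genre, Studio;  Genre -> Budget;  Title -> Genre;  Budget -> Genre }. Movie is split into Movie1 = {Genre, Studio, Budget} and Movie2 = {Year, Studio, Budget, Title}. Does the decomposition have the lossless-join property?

Common attributes: Movie1 ∩ Movie2 = {Studio, Budget}.
Closure of {Studio, Budget}: Studio → Genre applies, adding Genre. So (Studio, Budget)⁺ = {Genre, Studio, Budget}.
This closure contains every attribute of Movie1, so Movie1 ∩ Movie2 → Movie1. The join is lossless.

Yes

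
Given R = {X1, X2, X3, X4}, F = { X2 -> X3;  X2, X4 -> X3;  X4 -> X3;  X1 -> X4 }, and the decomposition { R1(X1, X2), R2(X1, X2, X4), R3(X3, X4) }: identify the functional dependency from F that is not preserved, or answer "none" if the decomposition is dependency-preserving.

X2 -> X3

Check X2 → X3: no single fragment contains all of {X2, X3}, and the restricted closure of {X2} across the fragments never reaches {X3}.
X2, X4 → X3 is preserved.
X4 → X3 is preserved.
X1 → X4 is preserved.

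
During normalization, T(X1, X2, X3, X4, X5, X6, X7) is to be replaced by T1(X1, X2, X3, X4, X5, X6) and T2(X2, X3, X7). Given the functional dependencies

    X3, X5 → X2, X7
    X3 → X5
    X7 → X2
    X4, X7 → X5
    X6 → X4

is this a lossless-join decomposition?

Yes

Common attributes: T1 ∩ T2 = {X2, X3}.
Closure of {X2, X3}: X3 → X5 applies, adding X5; X3, X5 → X2, X7 applies, adding X7. So (X2, X3)⁺ = {X2, X3, X5, X7}.
This closure contains every attribute of T2, so T1 ∩ T2 → T2. The join is lossless.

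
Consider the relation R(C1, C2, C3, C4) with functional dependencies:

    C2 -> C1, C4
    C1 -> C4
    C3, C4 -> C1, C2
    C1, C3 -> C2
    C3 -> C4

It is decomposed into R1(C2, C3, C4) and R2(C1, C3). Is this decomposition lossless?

Yes

Common attributes: R1 ∩ R2 = {C3}.
Closure of {C3}: C3 → C4 applies, adding C4; C3, C4 → C1, C2 applies, adding C1, C2. So (C3)⁺ = {C1, C2, C3, C4}.
This closure contains every attribute of R1, so R1 ∩ R2 → R1. The join is lossless.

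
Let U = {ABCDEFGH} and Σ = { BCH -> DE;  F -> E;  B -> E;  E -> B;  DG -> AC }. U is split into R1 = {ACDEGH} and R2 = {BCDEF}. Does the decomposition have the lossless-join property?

No

Common attributes: R1 ∩ R2 = {CDE}.
Closure of {CDE}: E → B applies, adding B. So (CDE)⁺ = {BCDE}.
The closure contains neither all of R1 = {ACDEGH} nor all of R2 = {BCDEF}, so the common attributes are not a superkey of either fragment. The join is lossy.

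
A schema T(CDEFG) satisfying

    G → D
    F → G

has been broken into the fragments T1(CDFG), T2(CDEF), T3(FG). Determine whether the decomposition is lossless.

Chase test. Columns are CDEFG; row i has aⱼ where attribute j ∈ Ti, else bᵢⱼ.
Initial tableau (one row per fragment):
  row 1: a1 a2 b13 a4 a5
  row 2: a1 a2 a3 a4 b25
  row 3: b31 b32 b33 a4 a5
Rows 1 and 3 agree on G; apply G→D and equate their D entries.
Rows 1 and 2 agree on F; apply F→G and equate their G entries.
Row 2 is now all distinguished symbols — the join is lossless.

Yes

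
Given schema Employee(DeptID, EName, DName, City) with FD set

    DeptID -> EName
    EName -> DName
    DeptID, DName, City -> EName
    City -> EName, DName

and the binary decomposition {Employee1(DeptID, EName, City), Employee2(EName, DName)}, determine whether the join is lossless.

Yes

Common attributes: Employee1 ∩ Employee2 = {EName}.
Closure of {EName}: EName → DName applies, adding DName. So (EName)⁺ = {EName, DName}.
This closure contains every attribute of Employee2, so Employee1 ∩ Employee2 → Employee2. The join is lossless.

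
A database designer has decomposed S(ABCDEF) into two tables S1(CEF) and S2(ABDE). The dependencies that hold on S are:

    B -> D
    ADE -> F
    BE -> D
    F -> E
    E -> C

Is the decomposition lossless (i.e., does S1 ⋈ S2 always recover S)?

Common attributes: S1 ∩ S2 = {E}.
Closure of {E}: E → C applies, adding C. So (E)⁺ = {CE}.
The closure contains neither all of S1 = {CEF} nor all of S2 = {ABDE}, so the common attributes are not a superkey of either fragment. The join is lossy.

No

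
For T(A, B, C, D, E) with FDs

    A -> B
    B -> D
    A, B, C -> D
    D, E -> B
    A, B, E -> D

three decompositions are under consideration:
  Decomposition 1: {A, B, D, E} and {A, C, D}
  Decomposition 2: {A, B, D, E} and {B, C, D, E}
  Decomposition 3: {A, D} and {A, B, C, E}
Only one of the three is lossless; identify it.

Decomposition 1: common = {A, D}, closure = {A, B, D} → lossy.
Decomposition 2: common = {B, D, E}, closure = {B, D, E} → lossy.
Decomposition 3: common = {A}, closure = {A, B, D} → lossless.

Decomposition 3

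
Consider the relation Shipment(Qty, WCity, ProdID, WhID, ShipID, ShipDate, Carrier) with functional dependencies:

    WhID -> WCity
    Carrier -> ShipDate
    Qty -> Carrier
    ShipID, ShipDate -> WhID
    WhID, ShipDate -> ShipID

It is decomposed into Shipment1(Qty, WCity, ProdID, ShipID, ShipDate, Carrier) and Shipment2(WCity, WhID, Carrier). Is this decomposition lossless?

No

Common attributes: Shipment1 ∩ Shipment2 = {WCity, Carrier}.
Closure of {WCity, Carrier}: Carrier → ShipDate applies, adding ShipDate. So (WCity, Carrier)⁺ = {WCity, ShipDate, Carrier}.
The closure contains neither all of Shipment1 = {Qty, WCity, ProdID, ShipID, ShipDate, Carrier} nor all of Shipment2 = {WCity, WhID, Carrier}, so the common attributes are not a superkey of either fragment. The join is lossy.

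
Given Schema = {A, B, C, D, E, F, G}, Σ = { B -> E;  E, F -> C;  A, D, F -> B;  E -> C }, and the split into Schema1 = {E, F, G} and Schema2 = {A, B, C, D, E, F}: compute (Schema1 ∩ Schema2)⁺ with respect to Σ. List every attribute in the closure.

Schema1 ∩ Schema2 = {E, F}.
E, F → C applies, adding C
Closure: {C, E, F}.

C, E, F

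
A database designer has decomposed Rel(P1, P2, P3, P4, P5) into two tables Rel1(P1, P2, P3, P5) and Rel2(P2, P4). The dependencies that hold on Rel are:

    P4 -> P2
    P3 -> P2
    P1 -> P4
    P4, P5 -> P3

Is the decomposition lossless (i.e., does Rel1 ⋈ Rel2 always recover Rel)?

Common attributes: Rel1 ∩ Rel2 = {P2}.
No dependency enlarges {P2}, so (P2)⁺ = {P2}.
The closure contains neither all of Rel1 = {P1, P2, P3, P5} nor all of Rel2 = {P2, P4}, so the common attributes are not a superkey of either fragment. The join is lossy.

No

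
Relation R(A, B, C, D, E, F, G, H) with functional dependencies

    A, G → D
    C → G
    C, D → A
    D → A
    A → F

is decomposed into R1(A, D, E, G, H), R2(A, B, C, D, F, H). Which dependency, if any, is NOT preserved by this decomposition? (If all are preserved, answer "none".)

Check C → G: no single fragment contains all of {C, G}, and the restricted closure of {C} across the fragments never reaches {G}.
A, G → D is preserved.
C, D → A is preserved.
D → A is preserved.
A → F is preserved.

C → G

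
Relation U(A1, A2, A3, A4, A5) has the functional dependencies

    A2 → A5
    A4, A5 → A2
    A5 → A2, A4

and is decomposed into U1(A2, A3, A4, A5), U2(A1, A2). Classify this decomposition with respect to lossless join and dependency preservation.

Lossless test: (A2)⁺ = {A2, A4, A5}, which is a superkey of neither fragment — lossy.
Dependency preservation: every FD's attributes lie within a single fragment, so each can be enforced locally — preserved.

lossy but dependency-preserving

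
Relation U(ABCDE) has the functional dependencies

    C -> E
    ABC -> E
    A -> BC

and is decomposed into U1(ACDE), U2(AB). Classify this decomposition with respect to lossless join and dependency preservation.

lossless and dependency-preserving

Lossless test: (A)⁺ = {ABCE}, which contains all of one fragment — lossless.
Dependency preservation: ABC → E; A → BC are not contained in any single fragment, but the restricted closure of each left-hand side across the fragments still reaches the right-hand side; the remaining FDs each lie inside some fragment. All dependencies are preserved.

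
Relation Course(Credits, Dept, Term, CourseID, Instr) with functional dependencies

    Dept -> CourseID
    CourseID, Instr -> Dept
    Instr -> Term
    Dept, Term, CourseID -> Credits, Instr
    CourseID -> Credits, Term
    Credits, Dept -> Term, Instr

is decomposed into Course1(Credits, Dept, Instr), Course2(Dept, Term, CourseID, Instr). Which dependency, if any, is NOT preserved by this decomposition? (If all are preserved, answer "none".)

CourseID -> Credits, Term

Check CourseID → Credits, Term: no single fragment contains all of {Credits, Term, CourseID}, and the restricted closure of {CourseID} across the fragments never reaches {Credits, Term}.
Dept → CourseID is preserved.
CourseID, Instr → Dept is preserved.
Instr → Term is preserved.
Dept, Term, CourseID → Credits, Instr is preserved.
Credits, Dept → Term, Instr is preserved.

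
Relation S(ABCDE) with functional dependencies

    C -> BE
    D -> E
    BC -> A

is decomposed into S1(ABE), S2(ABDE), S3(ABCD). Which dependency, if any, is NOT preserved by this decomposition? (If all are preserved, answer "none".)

Check C → BE: no single fragment contains all of {BCE}, and the restricted closure of {C} across the fragments never reaches {BE}.
D → E is preserved.
BC → A is preserved.

C -> BE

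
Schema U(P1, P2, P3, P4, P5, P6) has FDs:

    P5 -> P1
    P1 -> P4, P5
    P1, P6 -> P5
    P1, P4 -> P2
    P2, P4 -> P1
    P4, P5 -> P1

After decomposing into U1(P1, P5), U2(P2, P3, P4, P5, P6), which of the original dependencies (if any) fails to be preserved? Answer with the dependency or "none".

P5 → P1 lies within U1.
P1 → P4, P5: restricted closure across fragments reaches P4, P5.
P1, P6 → P5: restricted closure across fragments reaches P5.
P1, P4 → P2: restricted closure across fragments reaches P2.
P2, P4 → P1: restricted closure across fragments reaches P1.
P4, P5 → P1: restricted closure across fragments reaches P1.
Every dependency is enforceable on the fragments, so the decomposition is dependency-preserving.

none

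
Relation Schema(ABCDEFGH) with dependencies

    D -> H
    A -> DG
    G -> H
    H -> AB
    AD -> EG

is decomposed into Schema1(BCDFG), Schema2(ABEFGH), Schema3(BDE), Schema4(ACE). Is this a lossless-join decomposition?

Yes

Chase test. Columns are ABCDEFGH; row i has aⱼ where attribute j ∈ Schemai, else bᵢⱼ.
Initial tableau (one row per fragment):
  row 1: b11 a2 a3 a4 b15 a6 a7 b18
  row 2: a1 a2 b23 b24 a5 a6 a7 a8
  row 3: b31 a2 b33 a4 a5 b36 b37 b38
  row 4: a1 b42 a3 b44 a5 b46 b47 b48
Rows 1 and 3 agree on D; apply D→H and equate their H entries.
Rows 2 and 4 agree on A; apply A→DG and equate their DG entries.
Rows 1 and 2 agree on G; apply G→H and equate their H entries.
Rows 1 and 4 agree on G; apply G→H and equate their H entries.
Rows 1 and 2 agree on H; apply H→AB and equate their AB entries.
Rows 1 and 3 agree on H; apply H→AB and equate their AB entries.
Rows 1 and 4 agree on H; apply H→AB and equate their AB entries.
Rows 1 and 3 agree on AD; apply AD→EG and equate their EG entries.
Rows 1 and 2 agree on A; apply A→DG and equate their DG entries.
Row 1 is now all distinguished symbols — the join is lossless.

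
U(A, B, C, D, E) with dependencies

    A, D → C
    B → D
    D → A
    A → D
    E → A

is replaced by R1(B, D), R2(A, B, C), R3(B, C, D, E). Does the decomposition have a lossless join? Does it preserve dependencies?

Lossless test (chase): Rows 1 and 2 agree on B; apply B→D and equate their D entries. Rows 1 and 2 agree on D; apply D→A and equate their A entries. Rows 1 and 3 agree on D; apply D→A and equate their A entries. Rows 1 and 2 agree on A, D; apply A, D→C and equate their C entries. Row 3 is now all distinguished symbols — the join is lossless.
Dependency preservation: the restricted closure of {D} across the fragments never reaches {A}, so D → A cannot be enforced without a join — not preserved.

lossless but not dependency-preserving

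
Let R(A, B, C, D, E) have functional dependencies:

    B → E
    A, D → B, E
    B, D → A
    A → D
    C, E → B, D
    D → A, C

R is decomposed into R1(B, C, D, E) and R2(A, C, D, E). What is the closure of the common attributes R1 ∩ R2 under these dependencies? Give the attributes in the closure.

A, B, C, D, E

R1 ∩ R2 = {C, D, E}.
C, E → B, D applies, adding B
D → A, C applies, adding A
Closure: {A, B, C, D, E}.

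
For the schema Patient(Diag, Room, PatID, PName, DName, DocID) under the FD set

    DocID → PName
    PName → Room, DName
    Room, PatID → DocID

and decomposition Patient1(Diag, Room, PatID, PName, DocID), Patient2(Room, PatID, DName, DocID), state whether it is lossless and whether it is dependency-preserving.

Lossless test: (Room, PatID, DocID)⁺ = {Room, PatID, PName, DName, DocID}, which contains all of one fragment — lossless.
Dependency preservation: the restricted closure of {PName} across the fragments never reaches {Room, DName}, so PName → Room, DName cannot be enforced without a join — not preserved.

lossless but not dependency-preserving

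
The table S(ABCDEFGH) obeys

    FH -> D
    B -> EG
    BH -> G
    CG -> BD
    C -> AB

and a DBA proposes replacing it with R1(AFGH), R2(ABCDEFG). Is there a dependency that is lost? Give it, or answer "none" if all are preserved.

Check FH → D: no single fragment contains all of {DFH}, and the restricted closure of {FH} across the fragments never reaches {D}.
B → EG is preserved.
BH → G is preserved.
CG → BD is preserved.
C → AB is preserved.

FH -> D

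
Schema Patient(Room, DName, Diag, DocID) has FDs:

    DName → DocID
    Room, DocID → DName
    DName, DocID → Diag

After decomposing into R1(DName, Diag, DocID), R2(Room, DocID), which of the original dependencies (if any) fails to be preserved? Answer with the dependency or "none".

Room, DocID → DName

Check Room, DocID → DName: no single fragment contains all of {Room, DName, DocID}, and the restricted closure of {Room, DocID} across the fragments never reaches {DName}.
DName → DocID is preserved.
DName, DocID → Diag is preserved.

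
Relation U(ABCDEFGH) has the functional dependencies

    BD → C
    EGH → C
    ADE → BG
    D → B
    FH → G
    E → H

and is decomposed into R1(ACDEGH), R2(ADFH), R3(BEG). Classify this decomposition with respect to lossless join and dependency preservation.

lossy and not dependency-preserving

Lossless test (chase): Rows 1 and 2 agree on D; apply D→B and equate their B entries. Rows 1 and 3 agree on E; apply E→H and equate their H entries. Rows 1 and 2 agree on BD; apply BD→C and equate their C entries. Rows 1 and 3 agree on EGH; apply EGH→C and equate their C entries. No row becomes fully distinguished — the join is lossy.
Dependency preservation: the restricted closure of {ADE} across the fragments never reaches {BG}, so ADE → BG cannot be enforced without a join — not preserved.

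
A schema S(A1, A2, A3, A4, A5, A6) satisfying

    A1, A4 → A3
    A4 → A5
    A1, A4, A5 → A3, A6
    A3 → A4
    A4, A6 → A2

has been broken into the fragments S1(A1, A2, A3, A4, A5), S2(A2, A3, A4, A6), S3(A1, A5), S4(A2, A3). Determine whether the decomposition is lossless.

No

Chase test. Columns are A1, A2, A3, A4, A5, A6; row i has aⱼ where attribute j ∈ Si, else bᵢⱼ.
Initial tableau (one row per fragment):
  row 1: a1 a2 a3 a4 a5 b16
  row 2: b21 a2 a3 a4 b25 a6
  row 3: a1 b32 b33 b34 a5 b36
  row 4: b41 a2 a3 b44 b45 b46
Rows 1 and 2 agree on A4; apply A4→A5 and equate their A5 entries.
Rows 1 and 4 agree on A3; apply A3→A4 and equate their A4 entries.
Rows 1 and 4 agree on A4; apply A4→A5 and equate their A5 entries.
No row becomes fully distinguished — the join is lossy.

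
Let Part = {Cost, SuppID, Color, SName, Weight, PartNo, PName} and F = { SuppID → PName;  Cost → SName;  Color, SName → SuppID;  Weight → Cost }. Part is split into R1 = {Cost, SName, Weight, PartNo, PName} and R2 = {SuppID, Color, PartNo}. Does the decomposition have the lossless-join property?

No

Common attributes: R1 ∩ R2 = {PartNo}.
No dependency enlarges {PartNo}, so (PartNo)⁺ = {PartNo}.
The closure contains neither all of R1 = {Cost, SName, Weight, PartNo, PName} nor all of R2 = {SuppID, Color, PartNo}, so the common attributes are not a superkey of either fragment. The join is lossy.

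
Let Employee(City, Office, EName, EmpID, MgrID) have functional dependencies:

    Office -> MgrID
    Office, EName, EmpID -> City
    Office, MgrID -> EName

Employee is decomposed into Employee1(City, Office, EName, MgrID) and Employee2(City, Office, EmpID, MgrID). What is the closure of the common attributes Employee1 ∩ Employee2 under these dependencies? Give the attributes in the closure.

City, Office, EName, MgrID

Employee1 ∩ Employee2 = {City, Office, MgrID}.
Office, MgrID → EName applies, adding EName
Closure: {City, Office, EName, MgrID}.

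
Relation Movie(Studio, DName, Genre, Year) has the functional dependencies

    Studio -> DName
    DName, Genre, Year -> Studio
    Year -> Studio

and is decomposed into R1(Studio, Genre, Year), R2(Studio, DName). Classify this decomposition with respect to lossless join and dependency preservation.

lossless and dependency-preserving

Lossless test: (Studio)⁺ = {Studio, DName}, which contains all of one fragment — lossless.
Dependency preservation: DName, Genre, Year → Studio is not contained in any single fragment, but the restricted closure of its left-hand side across the fragments still reaches the right-hand side; the remaining FDs each lie inside some fragment. All dependencies are preserved.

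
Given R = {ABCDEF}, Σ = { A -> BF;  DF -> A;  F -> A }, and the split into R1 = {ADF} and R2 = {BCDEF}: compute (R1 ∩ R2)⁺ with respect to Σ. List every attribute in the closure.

R1 ∩ R2 = {DF}.
DF → A applies, adding A
A → BF applies, adding B
Closure: {ABDF}.

ABDF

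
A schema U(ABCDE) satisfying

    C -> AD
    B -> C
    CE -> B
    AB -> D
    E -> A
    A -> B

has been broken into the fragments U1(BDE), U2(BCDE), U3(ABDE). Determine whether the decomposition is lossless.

Yes

Chase test. Columns are ABCDE; row i has aⱼ where attribute j ∈ Ui, else bᵢⱼ.
Initial tableau (one row per fragment):
  row 1: b11 a2 b13 a4 a5
  row 2: b21 a2 a3 a4 a5
  row 3: a1 a2 b33 a4 a5
Rows 1 and 2 agree on B; apply B→C and equate their C entries.
Rows 1 and 3 agree on B; apply B→C and equate their C entries.
Rows 1 and 2 agree on E; apply E→A and equate their A entries.
Rows 1 and 3 agree on E; apply E→A and equate their A entries.
Row 1 is now all distinguished symbols — the join is lossless.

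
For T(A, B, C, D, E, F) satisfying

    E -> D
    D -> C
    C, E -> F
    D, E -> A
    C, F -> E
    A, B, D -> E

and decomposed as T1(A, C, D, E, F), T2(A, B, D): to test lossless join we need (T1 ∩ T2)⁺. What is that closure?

T1 ∩ T2 = {A, D}.
D → C applies, adding C
Closure: {A, C, D}.

A, C, D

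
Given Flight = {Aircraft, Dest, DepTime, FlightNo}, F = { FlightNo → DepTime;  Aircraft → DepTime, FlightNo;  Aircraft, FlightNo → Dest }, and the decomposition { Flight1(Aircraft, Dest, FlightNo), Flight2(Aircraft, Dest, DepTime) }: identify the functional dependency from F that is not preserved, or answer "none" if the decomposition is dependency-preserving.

FlightNo → DepTime

Check FlightNo → DepTime: no single fragment contains all of {DepTime, FlightNo}, and the restricted closure of {FlightNo} across the fragments never reaches {DepTime}.
Aircraft → DepTime, FlightNo is preserved.
Aircraft, FlightNo → Dest is preserved.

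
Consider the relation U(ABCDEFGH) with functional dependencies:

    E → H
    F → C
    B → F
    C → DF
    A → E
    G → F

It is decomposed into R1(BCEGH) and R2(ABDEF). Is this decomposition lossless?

No

Common attributes: R1 ∩ R2 = {BE}.
Closure of {BE}: E → H applies, adding H; B → F applies, adding F; F → C applies, adding C; C → DF applies, adding D. So (BE)⁺ = {BCDEFH}.
The closure contains neither all of R1 = {BCEGH} nor all of R2 = {ABDEF}, so the common attributes are not a superkey of either fragment. The join is lossy.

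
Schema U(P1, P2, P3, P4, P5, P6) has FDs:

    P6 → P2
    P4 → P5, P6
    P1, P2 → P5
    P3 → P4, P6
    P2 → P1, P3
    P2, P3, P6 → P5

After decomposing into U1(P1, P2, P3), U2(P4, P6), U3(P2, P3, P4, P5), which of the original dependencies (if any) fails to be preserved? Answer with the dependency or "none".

P6 → P2: restricted closure across fragments reaches P2.
P4 → P5, P6: restricted closure across fragments reaches P5, P6.
P1, P2 → P5: restricted closure across fragments reaches P5.
P3 → P4, P6: restricted closure across fragments reaches P4, P6.
P2 → P1, P3 lies within U1.
P2, P3, P6 → P5: restricted closure across fragments reaches P5.
Every dependency is enforceable on the fragments, so the decomposition is dependency-preserving.

none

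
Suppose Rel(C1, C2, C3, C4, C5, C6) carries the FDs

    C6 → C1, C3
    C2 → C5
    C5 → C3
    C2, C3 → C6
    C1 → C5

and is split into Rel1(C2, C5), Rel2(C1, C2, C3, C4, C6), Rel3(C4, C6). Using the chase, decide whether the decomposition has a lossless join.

Chase test. Columns are C1, C2, C3, C4, C5, C6; row i has aⱼ where attribute j ∈ Reli, else bᵢⱼ.
Initial tableau (one row per fragment):
  row 1: b11 a2 b13 b14 a5 b16
  row 2: a1 a2 a3 a4 b25 a6
  row 3: b31 b32 b33 a4 b35 a6
Rows 2 and 3 agree on C6; apply C6→C1, C3 and equate their C1, C3 entries.
Rows 1 and 2 agree on C2; apply C2→C5 and equate their C5 entries.
Rows 1 and 2 agree on C5; apply C5→C3 and equate their C3 entries.
Rows 1 and 2 agree on C2, C3; apply C2, C3→C6 and equate their C6 entries.
Rows 2 and 3 agree on C1; apply C1→C5 and equate their C5 entries.
Rows 1 and 2 agree on C6; apply C6→C1, C3 and equate their C1, C3 entries.
Row 2 is now all distinguished symbols — the join is lossless.

Yes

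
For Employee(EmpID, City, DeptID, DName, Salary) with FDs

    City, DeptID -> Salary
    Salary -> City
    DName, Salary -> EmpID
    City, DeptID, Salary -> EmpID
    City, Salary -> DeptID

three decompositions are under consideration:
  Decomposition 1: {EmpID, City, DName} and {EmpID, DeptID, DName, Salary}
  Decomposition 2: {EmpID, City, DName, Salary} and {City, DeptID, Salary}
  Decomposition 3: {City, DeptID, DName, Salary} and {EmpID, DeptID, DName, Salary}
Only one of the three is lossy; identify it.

Decomposition 1

Decomposition 1: common = {EmpID, DName}, closure = {EmpID, DName} → lossy.
Decomposition 2: common = {City, Salary}, closure = {EmpID, City, DeptID, Salary} → lossless.
Decomposition 3: common = {DeptID, DName, Salary}, closure = {EmpID, City, DeptID, DName, Salary} → lossless.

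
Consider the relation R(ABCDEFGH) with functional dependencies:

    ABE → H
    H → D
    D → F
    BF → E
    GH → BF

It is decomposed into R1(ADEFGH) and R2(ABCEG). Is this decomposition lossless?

Common attributes: R1 ∩ R2 = {AEG}.
No dependency enlarges {AEG}, so (AEG)⁺ = {AEG}.
The closure contains neither all of R1 = {ADEFGH} nor all of R2 = {ABCEG}, so the common attributes are not a superkey of either fragment. The join is lossy.

No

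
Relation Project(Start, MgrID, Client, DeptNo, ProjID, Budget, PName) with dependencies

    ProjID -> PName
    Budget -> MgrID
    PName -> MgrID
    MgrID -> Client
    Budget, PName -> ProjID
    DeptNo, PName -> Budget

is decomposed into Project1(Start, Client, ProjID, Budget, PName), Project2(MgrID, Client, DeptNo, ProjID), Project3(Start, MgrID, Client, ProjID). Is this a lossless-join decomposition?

Chase test. Columns are Start, MgrID, Client, DeptNo, ProjID, Budget, PName; row i has aⱼ where attribute j ∈ Projecti, else bᵢⱼ.
Initial tableau (one row per fragment):
  row 1: a1 b12 a3 b14 a5 a6 a7
  row 2: b21 a2 a3 a4 a5 b26 b27
  row 3: a1 a2 a3 b34 a5 b36 b37
Rows 1 and 2 agree on ProjID; apply ProjID→PName and equate their PName entries.
Rows 1 and 3 agree on ProjID; apply ProjID→PName and equate their PName entries.
Rows 1 and 2 agree on PName; apply PName→MgrID and equate their MgrID entries.
No row becomes fully distinguished — the join is lossy.

No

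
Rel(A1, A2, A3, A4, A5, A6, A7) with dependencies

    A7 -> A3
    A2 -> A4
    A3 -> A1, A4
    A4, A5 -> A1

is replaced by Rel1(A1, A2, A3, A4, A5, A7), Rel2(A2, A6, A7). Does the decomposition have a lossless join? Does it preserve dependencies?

lossy but dependency-preserving

Lossless test: (A2, A7)⁺ = {A1, A2, A3, A4, A7}, which is a superkey of neither fragment — lossy.
Dependency preservation: every FD's attributes lie within a single fragment, so each can be enforced locally — preserved.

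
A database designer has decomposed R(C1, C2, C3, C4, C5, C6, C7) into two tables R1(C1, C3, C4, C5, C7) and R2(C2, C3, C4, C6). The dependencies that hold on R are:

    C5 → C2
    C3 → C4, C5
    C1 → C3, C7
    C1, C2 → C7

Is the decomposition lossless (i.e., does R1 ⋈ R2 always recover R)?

No

Common attributes: R1 ∩ R2 = {C3, C4}.
Closure of {C3, C4}: C3 → C4, C5 applies, adding C5; C5 → C2 applies, adding C2. So (C3, C4)⁺ = {C2, C3, C4, C5}.
The closure contains neither all of R1 = {C1, C3, C4, C5, C7} nor all of R2 = {C2, C3, C4, C6}, so the common attributes are not a superkey of either fragment. The join is lossy.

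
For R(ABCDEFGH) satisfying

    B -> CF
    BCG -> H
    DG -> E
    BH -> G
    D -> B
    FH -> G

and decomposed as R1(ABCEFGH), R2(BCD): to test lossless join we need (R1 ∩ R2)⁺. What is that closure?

BCF

R1 ∩ R2 = {BC}.
B → CF applies, adding F
Closure: {BCF}.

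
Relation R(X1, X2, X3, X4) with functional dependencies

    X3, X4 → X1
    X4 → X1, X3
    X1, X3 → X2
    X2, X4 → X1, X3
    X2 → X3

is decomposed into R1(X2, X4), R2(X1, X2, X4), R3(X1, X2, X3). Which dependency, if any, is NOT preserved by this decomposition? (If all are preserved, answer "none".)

none

X3, X4 → X1: restricted closure across fragments reaches X1.
X4 → X1, X3: restricted closure across fragments reaches X1, X3.
X1, X3 → X2 lies within R3.
X2, X4 → X1, X3: restricted closure across fragments reaches X1, X3.
X2 → X3 lies within R3.
Every dependency is enforceable on the fragments, so the decomposition is dependency-preserving.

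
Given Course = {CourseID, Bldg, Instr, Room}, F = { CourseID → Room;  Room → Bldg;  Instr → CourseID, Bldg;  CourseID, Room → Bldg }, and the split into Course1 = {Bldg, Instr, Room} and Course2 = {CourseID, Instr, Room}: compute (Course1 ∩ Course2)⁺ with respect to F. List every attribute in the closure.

Course1 ∩ Course2 = {Instr, Room}.
Room → Bldg applies, adding Bldg
Instr → CourseID, Bldg applies, adding CourseID
Closure: {CourseID, Bldg, Instr, Room}.

CourseID, Bldg, Instr, Room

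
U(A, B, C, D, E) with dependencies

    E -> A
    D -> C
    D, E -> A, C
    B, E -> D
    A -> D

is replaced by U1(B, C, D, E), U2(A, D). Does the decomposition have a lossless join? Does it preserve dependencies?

lossy and not dependency-preserving

Lossless test: (D)⁺ = {C, D}, which is a superkey of neither fragment — lossy.
Dependency preservation: the restricted closure of {E} across the fragments never reaches {A}, so E → A cannot be enforced without a join — not preserved.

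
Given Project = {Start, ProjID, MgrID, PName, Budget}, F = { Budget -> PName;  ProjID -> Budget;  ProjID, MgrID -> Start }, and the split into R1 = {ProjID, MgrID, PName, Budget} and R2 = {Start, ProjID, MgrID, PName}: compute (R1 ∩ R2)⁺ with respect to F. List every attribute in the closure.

Start, ProjID, MgrID, PName, Budget

R1 ∩ R2 = {ProjID, MgrID, PName}.
ProjID → Budget applies, adding Budget
ProjID, MgrID → Start applies, adding Start
Closure: {Start, ProjID, MgrID, PName, Budget}.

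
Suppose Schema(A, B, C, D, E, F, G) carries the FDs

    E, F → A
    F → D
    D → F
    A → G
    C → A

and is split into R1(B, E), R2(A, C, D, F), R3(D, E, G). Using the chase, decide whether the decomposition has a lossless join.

No

Chase test. Columns are A, B, C, D, E, F, G; row i has aⱼ where attribute j ∈ Ri, else bᵢⱼ.
Initial tableau (one row per fragment):
  row 1: b11 a2 b13 b14 a5 b16 b17
  row 2: a1 b22 a3 a4 b25 a6 b27
  row 3: b31 b32 b33 a4 a5 b36 a7
Rows 2 and 3 agree on D; apply D→F and equate their F entries.
No row becomes fully distinguished — the join is lossy.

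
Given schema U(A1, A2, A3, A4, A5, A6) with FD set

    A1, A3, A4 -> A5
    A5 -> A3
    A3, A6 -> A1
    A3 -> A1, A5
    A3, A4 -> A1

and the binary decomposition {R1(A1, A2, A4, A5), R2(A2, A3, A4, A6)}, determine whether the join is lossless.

Common attributes: R1 ∩ R2 = {A2, A4}.
No dependency enlarges {A2, A4}, so (A2, A4)⁺ = {A2, A4}.
The closure contains neither all of R1 = {A1, A2, A4, A5} nor all of R2 = {A2, A3, A4, A6}, so the common attributes are not a superkey of either fragment. The join is lossy.

No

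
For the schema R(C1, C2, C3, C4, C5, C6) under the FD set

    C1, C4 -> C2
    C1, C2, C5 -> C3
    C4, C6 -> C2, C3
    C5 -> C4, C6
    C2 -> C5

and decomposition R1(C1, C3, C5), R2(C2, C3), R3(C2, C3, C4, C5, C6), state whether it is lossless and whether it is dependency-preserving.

Lossless test (chase): Rows 1 and 3 agree on C5; apply C5→C4, C6 and equate their C4, C6 entries. Rows 2 and 3 agree on C2; apply C2→C5 and equate their C5 entries. Rows 1 and 3 agree on C4, C6; apply C4, C6→C2, C3 and equate their C2, C3 entries. Rows 1 and 2 agree on C5; apply C5→C4, C6 and equate their C4, C6 entries. Row 1 is now all distinguished symbols — the join is lossless.
Dependency preservation: the restricted closure of {C1, C4} across the fragments never reaches {C2}, so C1, C4 → C2 cannot be enforced without a join — not preserved.

lossless but not dependency-preserving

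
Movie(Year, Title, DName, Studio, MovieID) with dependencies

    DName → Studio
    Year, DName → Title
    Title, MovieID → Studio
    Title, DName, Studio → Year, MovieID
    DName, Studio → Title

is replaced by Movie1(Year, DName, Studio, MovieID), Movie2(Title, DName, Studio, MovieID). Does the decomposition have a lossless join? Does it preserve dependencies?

Lossless test: (DName, Studio, MovieID)⁺ = {Year, Title, DName, Studio, MovieID}, which contains all of one fragment — lossless.
Dependency preservation: Year, DName → Title; Title, DName, Studio → Year, MovieID are not contained in any single fragment, but the restricted closure of each left-hand side across the fragments still reaches the right-hand side; the remaining FDs each lie inside some fragment. All dependencies are preserved.

lossless and dependency-preserving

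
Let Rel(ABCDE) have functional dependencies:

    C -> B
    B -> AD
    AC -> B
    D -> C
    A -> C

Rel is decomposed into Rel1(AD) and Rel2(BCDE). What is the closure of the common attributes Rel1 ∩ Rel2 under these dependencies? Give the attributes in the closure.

ABCD

Rel1 ∩ Rel2 = {D}.
D → C applies, adding C
C → B applies, adding B
B → AD applies, adding A
Closure: {ABCD}.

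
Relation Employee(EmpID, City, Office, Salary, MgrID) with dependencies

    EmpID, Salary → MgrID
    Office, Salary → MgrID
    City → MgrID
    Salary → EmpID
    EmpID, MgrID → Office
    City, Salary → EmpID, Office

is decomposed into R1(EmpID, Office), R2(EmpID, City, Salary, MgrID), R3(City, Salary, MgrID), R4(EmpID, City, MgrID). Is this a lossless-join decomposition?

No

Chase test. Columns are EmpID, City, Office, Salary, MgrID; row i has aⱼ where attribute j ∈ Ri, else bᵢⱼ.
Initial tableau (one row per fragment):
  row 1: a1 b12 a3 b14 b15
  row 2: a1 a2 b23 a4 a5
  row 3: b31 a2 b33 a4 a5
  row 4: a1 a2 b43 b44 a5
Rows 2 and 3 agree on Salary; apply Salary→EmpID and equate their EmpID entries.
Rows 2 and 3 agree on EmpID, MgrID; apply EmpID, MgrID→Office and equate their Office entries.
Rows 2 and 4 agree on EmpID, MgrID; apply EmpID, MgrID→Office and equate their Office entries.
No row becomes fully distinguished — the join is lossy.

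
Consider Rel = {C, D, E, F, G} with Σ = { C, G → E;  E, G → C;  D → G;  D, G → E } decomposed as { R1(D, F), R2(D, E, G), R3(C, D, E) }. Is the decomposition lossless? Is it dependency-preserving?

Lossless test (chase): Rows 1 and 2 agree on D; apply D→G and equate their G entries. Rows 1 and 3 agree on D; apply D→G and equate their G entries. Rows 1 and 2 agree on D, G; apply D, G→E and equate their E entries. Rows 1 and 2 agree on E, G; apply E, G→C and equate their C entries. Rows 1 and 3 agree on E, G; apply E, G→C and equate their C entries. Row 1 is now all distinguished symbols — the join is lossless.
Dependency preservation: the restricted closure of {C, G} across the fragments never reaches {E}, so C, G → E cannot be enforced without a join — not preserved.

lossless but not dependency-preserving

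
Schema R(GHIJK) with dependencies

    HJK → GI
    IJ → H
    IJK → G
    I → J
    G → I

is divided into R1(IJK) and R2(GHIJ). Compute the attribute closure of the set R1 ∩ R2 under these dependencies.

HIJ

R1 ∩ R2 = {IJ}.
IJ → H applies, adding H
Closure: {HIJ}.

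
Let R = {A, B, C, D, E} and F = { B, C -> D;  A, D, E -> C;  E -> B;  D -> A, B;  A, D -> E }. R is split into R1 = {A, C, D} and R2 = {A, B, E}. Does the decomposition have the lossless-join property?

Common attributes: R1 ∩ R2 = {A}.
No dependency enlarges {A}, so (A)⁺ = {A}.
The closure contains neither all of R1 = {A, C, D} nor all of R2 = {A, B, E}, so the common attributes are not a superkey of either fragment. The join is lossy.

No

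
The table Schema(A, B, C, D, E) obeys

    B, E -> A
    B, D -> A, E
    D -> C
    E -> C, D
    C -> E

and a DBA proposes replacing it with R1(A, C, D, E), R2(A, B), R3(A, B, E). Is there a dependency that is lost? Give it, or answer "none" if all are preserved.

none

B, E → A lies within R3.
B, D → A, E: restricted closure across fragments reaches A, E.
D → C lies within R1.
E → C, D lies within R1.
C → E lies within R1.
Every dependency is enforceable on the fragments, so the decomposition is dependency-preserving.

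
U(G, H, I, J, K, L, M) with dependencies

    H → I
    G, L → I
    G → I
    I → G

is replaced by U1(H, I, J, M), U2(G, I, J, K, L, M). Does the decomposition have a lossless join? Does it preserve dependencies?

Lossless test: (I, J, M)⁺ = {G, I, J, M}, which is a superkey of neither fragment — lossy.
Dependency preservation: every FD's attributes lie within a single fragment, so each can be enforced locally — preserved.

lossy but dependency-preserving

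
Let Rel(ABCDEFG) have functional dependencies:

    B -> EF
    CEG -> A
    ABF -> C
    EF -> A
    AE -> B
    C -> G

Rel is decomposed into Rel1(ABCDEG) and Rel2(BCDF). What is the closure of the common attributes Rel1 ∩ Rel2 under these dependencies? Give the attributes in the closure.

Rel1 ∩ Rel2 = {BCD}.
B → EF applies, adding EF
EF → A applies, adding A
C → G applies, adding G
Closure: {ABCDEFG}.

ABCDEFG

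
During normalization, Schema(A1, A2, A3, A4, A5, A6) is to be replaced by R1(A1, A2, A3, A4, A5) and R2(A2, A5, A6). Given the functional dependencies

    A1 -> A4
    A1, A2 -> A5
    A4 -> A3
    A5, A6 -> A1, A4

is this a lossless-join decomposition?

No

Common attributes: R1 ∩ R2 = {A2, A5}.
No dependency enlarges {A2, A5}, so (A2, A5)⁺ = {A2, A5}.
The closure contains neither all of R1 = {A1, A2, A3, A4, A5} nor all of R2 = {A2, A5, A6}, so the common attributes are not a superkey of either fragment. The join is lossy.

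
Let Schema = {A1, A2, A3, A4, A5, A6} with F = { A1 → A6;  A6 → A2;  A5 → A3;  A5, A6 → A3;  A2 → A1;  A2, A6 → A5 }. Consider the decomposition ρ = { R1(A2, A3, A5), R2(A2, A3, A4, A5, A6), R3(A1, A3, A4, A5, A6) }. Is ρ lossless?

Chase test. Columns are A1, A2, A3, A4, A5, A6; row i has aⱼ where attribute j ∈ Ri, else bᵢⱼ.
Initial tableau (one row per fragment):
  row 1: b11 a2 a3 b14 a5 b16
  row 2: b21 a2 a3 a4 a5 a6
  row 3: a1 b32 a3 a4 a5 a6
Rows 2 and 3 agree on A6; apply A6→A2 and equate their A2 entries.
Rows 1 and 2 agree on A2; apply A2→A1 and equate their A1 entries.
Rows 1 and 3 agree on A2; apply A2→A1 and equate their A1 entries.
Rows 1 and 2 agree on A1; apply A1→A6 and equate their A6 entries.
Row 2 is now all distinguished symbols — the join is lossless.

Yes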